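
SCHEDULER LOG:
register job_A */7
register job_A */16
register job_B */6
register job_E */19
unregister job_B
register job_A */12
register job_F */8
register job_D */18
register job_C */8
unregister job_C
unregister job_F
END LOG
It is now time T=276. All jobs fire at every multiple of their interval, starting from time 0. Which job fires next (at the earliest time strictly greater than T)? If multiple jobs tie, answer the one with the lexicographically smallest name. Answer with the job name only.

Op 1: register job_A */7 -> active={job_A:*/7}
Op 2: register job_A */16 -> active={job_A:*/16}
Op 3: register job_B */6 -> active={job_A:*/16, job_B:*/6}
Op 4: register job_E */19 -> active={job_A:*/16, job_B:*/6, job_E:*/19}
Op 5: unregister job_B -> active={job_A:*/16, job_E:*/19}
Op 6: register job_A */12 -> active={job_A:*/12, job_E:*/19}
Op 7: register job_F */8 -> active={job_A:*/12, job_E:*/19, job_F:*/8}
Op 8: register job_D */18 -> active={job_A:*/12, job_D:*/18, job_E:*/19, job_F:*/8}
Op 9: register job_C */8 -> active={job_A:*/12, job_C:*/8, job_D:*/18, job_E:*/19, job_F:*/8}
Op 10: unregister job_C -> active={job_A:*/12, job_D:*/18, job_E:*/19, job_F:*/8}
Op 11: unregister job_F -> active={job_A:*/12, job_D:*/18, job_E:*/19}
  job_A: interval 12, next fire after T=276 is 288
  job_D: interval 18, next fire after T=276 is 288
  job_E: interval 19, next fire after T=276 is 285
Earliest = 285, winner (lex tiebreak) = job_E

Answer: job_E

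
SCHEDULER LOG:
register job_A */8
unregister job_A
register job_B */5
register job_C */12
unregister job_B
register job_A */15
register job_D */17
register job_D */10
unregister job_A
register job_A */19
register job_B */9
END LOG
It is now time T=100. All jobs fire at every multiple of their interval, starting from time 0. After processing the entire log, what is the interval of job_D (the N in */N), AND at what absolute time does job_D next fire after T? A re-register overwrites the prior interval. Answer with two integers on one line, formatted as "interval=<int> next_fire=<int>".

Answer: interval=10 next_fire=110

Derivation:
Op 1: register job_A */8 -> active={job_A:*/8}
Op 2: unregister job_A -> active={}
Op 3: register job_B */5 -> active={job_B:*/5}
Op 4: register job_C */12 -> active={job_B:*/5, job_C:*/12}
Op 5: unregister job_B -> active={job_C:*/12}
Op 6: register job_A */15 -> active={job_A:*/15, job_C:*/12}
Op 7: register job_D */17 -> active={job_A:*/15, job_C:*/12, job_D:*/17}
Op 8: register job_D */10 -> active={job_A:*/15, job_C:*/12, job_D:*/10}
Op 9: unregister job_A -> active={job_C:*/12, job_D:*/10}
Op 10: register job_A */19 -> active={job_A:*/19, job_C:*/12, job_D:*/10}
Op 11: register job_B */9 -> active={job_A:*/19, job_B:*/9, job_C:*/12, job_D:*/10}
Final interval of job_D = 10
Next fire of job_D after T=100: (100//10+1)*10 = 110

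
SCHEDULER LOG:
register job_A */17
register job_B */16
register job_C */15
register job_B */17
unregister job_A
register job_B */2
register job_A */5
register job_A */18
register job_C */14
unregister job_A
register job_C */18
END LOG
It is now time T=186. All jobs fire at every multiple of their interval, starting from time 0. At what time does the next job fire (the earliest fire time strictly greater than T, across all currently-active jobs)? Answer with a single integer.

Op 1: register job_A */17 -> active={job_A:*/17}
Op 2: register job_B */16 -> active={job_A:*/17, job_B:*/16}
Op 3: register job_C */15 -> active={job_A:*/17, job_B:*/16, job_C:*/15}
Op 4: register job_B */17 -> active={job_A:*/17, job_B:*/17, job_C:*/15}
Op 5: unregister job_A -> active={job_B:*/17, job_C:*/15}
Op 6: register job_B */2 -> active={job_B:*/2, job_C:*/15}
Op 7: register job_A */5 -> active={job_A:*/5, job_B:*/2, job_C:*/15}
Op 8: register job_A */18 -> active={job_A:*/18, job_B:*/2, job_C:*/15}
Op 9: register job_C */14 -> active={job_A:*/18, job_B:*/2, job_C:*/14}
Op 10: unregister job_A -> active={job_B:*/2, job_C:*/14}
Op 11: register job_C */18 -> active={job_B:*/2, job_C:*/18}
  job_B: interval 2, next fire after T=186 is 188
  job_C: interval 18, next fire after T=186 is 198
Earliest fire time = 188 (job job_B)

Answer: 188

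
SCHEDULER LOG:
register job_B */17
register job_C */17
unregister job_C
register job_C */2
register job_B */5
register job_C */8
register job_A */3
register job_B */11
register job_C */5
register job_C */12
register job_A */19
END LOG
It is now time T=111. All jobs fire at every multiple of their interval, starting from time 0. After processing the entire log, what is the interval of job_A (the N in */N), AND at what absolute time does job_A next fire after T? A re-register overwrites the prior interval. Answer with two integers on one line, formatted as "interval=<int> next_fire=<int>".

Answer: interval=19 next_fire=114

Derivation:
Op 1: register job_B */17 -> active={job_B:*/17}
Op 2: register job_C */17 -> active={job_B:*/17, job_C:*/17}
Op 3: unregister job_C -> active={job_B:*/17}
Op 4: register job_C */2 -> active={job_B:*/17, job_C:*/2}
Op 5: register job_B */5 -> active={job_B:*/5, job_C:*/2}
Op 6: register job_C */8 -> active={job_B:*/5, job_C:*/8}
Op 7: register job_A */3 -> active={job_A:*/3, job_B:*/5, job_C:*/8}
Op 8: register job_B */11 -> active={job_A:*/3, job_B:*/11, job_C:*/8}
Op 9: register job_C */5 -> active={job_A:*/3, job_B:*/11, job_C:*/5}
Op 10: register job_C */12 -> active={job_A:*/3, job_B:*/11, job_C:*/12}
Op 11: register job_A */19 -> active={job_A:*/19, job_B:*/11, job_C:*/12}
Final interval of job_A = 19
Next fire of job_A after T=111: (111//19+1)*19 = 114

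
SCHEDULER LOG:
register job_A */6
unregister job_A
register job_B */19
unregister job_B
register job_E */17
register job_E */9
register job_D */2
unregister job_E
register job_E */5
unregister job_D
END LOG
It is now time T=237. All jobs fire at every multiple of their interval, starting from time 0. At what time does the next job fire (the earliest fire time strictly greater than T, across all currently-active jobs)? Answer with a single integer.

Answer: 240

Derivation:
Op 1: register job_A */6 -> active={job_A:*/6}
Op 2: unregister job_A -> active={}
Op 3: register job_B */19 -> active={job_B:*/19}
Op 4: unregister job_B -> active={}
Op 5: register job_E */17 -> active={job_E:*/17}
Op 6: register job_E */9 -> active={job_E:*/9}
Op 7: register job_D */2 -> active={job_D:*/2, job_E:*/9}
Op 8: unregister job_E -> active={job_D:*/2}
Op 9: register job_E */5 -> active={job_D:*/2, job_E:*/5}
Op 10: unregister job_D -> active={job_E:*/5}
  job_E: interval 5, next fire after T=237 is 240
Earliest fire time = 240 (job job_E)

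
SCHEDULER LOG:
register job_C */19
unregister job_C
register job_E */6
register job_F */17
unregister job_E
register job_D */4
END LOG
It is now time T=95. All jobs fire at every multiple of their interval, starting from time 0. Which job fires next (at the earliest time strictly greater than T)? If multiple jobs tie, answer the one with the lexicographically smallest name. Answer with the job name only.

Answer: job_D

Derivation:
Op 1: register job_C */19 -> active={job_C:*/19}
Op 2: unregister job_C -> active={}
Op 3: register job_E */6 -> active={job_E:*/6}
Op 4: register job_F */17 -> active={job_E:*/6, job_F:*/17}
Op 5: unregister job_E -> active={job_F:*/17}
Op 6: register job_D */4 -> active={job_D:*/4, job_F:*/17}
  job_D: interval 4, next fire after T=95 is 96
  job_F: interval 17, next fire after T=95 is 102
Earliest = 96, winner (lex tiebreak) = job_D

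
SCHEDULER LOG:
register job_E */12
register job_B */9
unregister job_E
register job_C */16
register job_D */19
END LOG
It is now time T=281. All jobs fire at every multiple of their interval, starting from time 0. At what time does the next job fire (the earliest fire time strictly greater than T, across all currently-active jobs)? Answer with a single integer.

Op 1: register job_E */12 -> active={job_E:*/12}
Op 2: register job_B */9 -> active={job_B:*/9, job_E:*/12}
Op 3: unregister job_E -> active={job_B:*/9}
Op 4: register job_C */16 -> active={job_B:*/9, job_C:*/16}
Op 5: register job_D */19 -> active={job_B:*/9, job_C:*/16, job_D:*/19}
  job_B: interval 9, next fire after T=281 is 288
  job_C: interval 16, next fire after T=281 is 288
  job_D: interval 19, next fire after T=281 is 285
Earliest fire time = 285 (job job_D)

Answer: 285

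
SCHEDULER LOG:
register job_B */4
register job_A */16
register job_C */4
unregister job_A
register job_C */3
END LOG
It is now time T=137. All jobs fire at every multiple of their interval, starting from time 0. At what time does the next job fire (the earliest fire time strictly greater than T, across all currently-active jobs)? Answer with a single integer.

Op 1: register job_B */4 -> active={job_B:*/4}
Op 2: register job_A */16 -> active={job_A:*/16, job_B:*/4}
Op 3: register job_C */4 -> active={job_A:*/16, job_B:*/4, job_C:*/4}
Op 4: unregister job_A -> active={job_B:*/4, job_C:*/4}
Op 5: register job_C */3 -> active={job_B:*/4, job_C:*/3}
  job_B: interval 4, next fire after T=137 is 140
  job_C: interval 3, next fire after T=137 is 138
Earliest fire time = 138 (job job_C)

Answer: 138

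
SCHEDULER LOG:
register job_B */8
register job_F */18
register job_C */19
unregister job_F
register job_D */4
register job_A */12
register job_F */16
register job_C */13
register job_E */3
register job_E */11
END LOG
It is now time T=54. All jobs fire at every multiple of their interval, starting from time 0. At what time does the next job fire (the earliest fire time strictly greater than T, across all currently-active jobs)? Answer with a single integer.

Answer: 55

Derivation:
Op 1: register job_B */8 -> active={job_B:*/8}
Op 2: register job_F */18 -> active={job_B:*/8, job_F:*/18}
Op 3: register job_C */19 -> active={job_B:*/8, job_C:*/19, job_F:*/18}
Op 4: unregister job_F -> active={job_B:*/8, job_C:*/19}
Op 5: register job_D */4 -> active={job_B:*/8, job_C:*/19, job_D:*/4}
Op 6: register job_A */12 -> active={job_A:*/12, job_B:*/8, job_C:*/19, job_D:*/4}
Op 7: register job_F */16 -> active={job_A:*/12, job_B:*/8, job_C:*/19, job_D:*/4, job_F:*/16}
Op 8: register job_C */13 -> active={job_A:*/12, job_B:*/8, job_C:*/13, job_D:*/4, job_F:*/16}
Op 9: register job_E */3 -> active={job_A:*/12, job_B:*/8, job_C:*/13, job_D:*/4, job_E:*/3, job_F:*/16}
Op 10: register job_E */11 -> active={job_A:*/12, job_B:*/8, job_C:*/13, job_D:*/4, job_E:*/11, job_F:*/16}
  job_A: interval 12, next fire after T=54 is 60
  job_B: interval 8, next fire after T=54 is 56
  job_C: interval 13, next fire after T=54 is 65
  job_D: interval 4, next fire after T=54 is 56
  job_E: interval 11, next fire after T=54 is 55
  job_F: interval 16, next fire after T=54 is 64
Earliest fire time = 55 (job job_E)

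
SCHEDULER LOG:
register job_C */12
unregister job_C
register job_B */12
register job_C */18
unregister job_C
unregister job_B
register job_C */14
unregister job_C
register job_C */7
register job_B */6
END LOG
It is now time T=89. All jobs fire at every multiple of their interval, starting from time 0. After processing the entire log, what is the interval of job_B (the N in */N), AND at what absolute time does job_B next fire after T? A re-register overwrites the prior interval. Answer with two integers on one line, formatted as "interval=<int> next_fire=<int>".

Op 1: register job_C */12 -> active={job_C:*/12}
Op 2: unregister job_C -> active={}
Op 3: register job_B */12 -> active={job_B:*/12}
Op 4: register job_C */18 -> active={job_B:*/12, job_C:*/18}
Op 5: unregister job_C -> active={job_B:*/12}
Op 6: unregister job_B -> active={}
Op 7: register job_C */14 -> active={job_C:*/14}
Op 8: unregister job_C -> active={}
Op 9: register job_C */7 -> active={job_C:*/7}
Op 10: register job_B */6 -> active={job_B:*/6, job_C:*/7}
Final interval of job_B = 6
Next fire of job_B after T=89: (89//6+1)*6 = 90

Answer: interval=6 next_fire=90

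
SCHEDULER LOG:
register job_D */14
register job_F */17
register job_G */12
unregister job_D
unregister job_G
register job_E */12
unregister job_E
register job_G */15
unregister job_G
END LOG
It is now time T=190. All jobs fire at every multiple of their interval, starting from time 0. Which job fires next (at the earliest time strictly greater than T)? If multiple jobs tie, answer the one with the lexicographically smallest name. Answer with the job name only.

Answer: job_F

Derivation:
Op 1: register job_D */14 -> active={job_D:*/14}
Op 2: register job_F */17 -> active={job_D:*/14, job_F:*/17}
Op 3: register job_G */12 -> active={job_D:*/14, job_F:*/17, job_G:*/12}
Op 4: unregister job_D -> active={job_F:*/17, job_G:*/12}
Op 5: unregister job_G -> active={job_F:*/17}
Op 6: register job_E */12 -> active={job_E:*/12, job_F:*/17}
Op 7: unregister job_E -> active={job_F:*/17}
Op 8: register job_G */15 -> active={job_F:*/17, job_G:*/15}
Op 9: unregister job_G -> active={job_F:*/17}
  job_F: interval 17, next fire after T=190 is 204
Earliest = 204, winner (lex tiebreak) = job_F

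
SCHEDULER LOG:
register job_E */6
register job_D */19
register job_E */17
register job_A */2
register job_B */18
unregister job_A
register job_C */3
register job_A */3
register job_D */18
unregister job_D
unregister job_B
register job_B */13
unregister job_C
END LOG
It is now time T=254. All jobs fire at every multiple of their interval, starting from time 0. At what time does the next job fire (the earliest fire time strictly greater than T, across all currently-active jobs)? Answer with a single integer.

Op 1: register job_E */6 -> active={job_E:*/6}
Op 2: register job_D */19 -> active={job_D:*/19, job_E:*/6}
Op 3: register job_E */17 -> active={job_D:*/19, job_E:*/17}
Op 4: register job_A */2 -> active={job_A:*/2, job_D:*/19, job_E:*/17}
Op 5: register job_B */18 -> active={job_A:*/2, job_B:*/18, job_D:*/19, job_E:*/17}
Op 6: unregister job_A -> active={job_B:*/18, job_D:*/19, job_E:*/17}
Op 7: register job_C */3 -> active={job_B:*/18, job_C:*/3, job_D:*/19, job_E:*/17}
Op 8: register job_A */3 -> active={job_A:*/3, job_B:*/18, job_C:*/3, job_D:*/19, job_E:*/17}
Op 9: register job_D */18 -> active={job_A:*/3, job_B:*/18, job_C:*/3, job_D:*/18, job_E:*/17}
Op 10: unregister job_D -> active={job_A:*/3, job_B:*/18, job_C:*/3, job_E:*/17}
Op 11: unregister job_B -> active={job_A:*/3, job_C:*/3, job_E:*/17}
Op 12: register job_B */13 -> active={job_A:*/3, job_B:*/13, job_C:*/3, job_E:*/17}
Op 13: unregister job_C -> active={job_A:*/3, job_B:*/13, job_E:*/17}
  job_A: interval 3, next fire after T=254 is 255
  job_B: interval 13, next fire after T=254 is 260
  job_E: interval 17, next fire after T=254 is 255
Earliest fire time = 255 (job job_A)

Answer: 255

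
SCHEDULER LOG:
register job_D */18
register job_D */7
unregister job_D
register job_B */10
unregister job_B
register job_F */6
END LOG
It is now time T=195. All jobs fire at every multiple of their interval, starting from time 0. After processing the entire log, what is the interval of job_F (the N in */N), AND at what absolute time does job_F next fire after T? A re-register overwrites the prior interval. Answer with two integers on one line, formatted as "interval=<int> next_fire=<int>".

Answer: interval=6 next_fire=198

Derivation:
Op 1: register job_D */18 -> active={job_D:*/18}
Op 2: register job_D */7 -> active={job_D:*/7}
Op 3: unregister job_D -> active={}
Op 4: register job_B */10 -> active={job_B:*/10}
Op 5: unregister job_B -> active={}
Op 6: register job_F */6 -> active={job_F:*/6}
Final interval of job_F = 6
Next fire of job_F after T=195: (195//6+1)*6 = 198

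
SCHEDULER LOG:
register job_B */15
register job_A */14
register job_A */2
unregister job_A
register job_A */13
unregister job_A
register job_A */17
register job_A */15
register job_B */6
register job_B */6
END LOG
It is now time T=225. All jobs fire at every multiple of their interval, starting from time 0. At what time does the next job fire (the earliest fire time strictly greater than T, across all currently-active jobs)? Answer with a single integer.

Answer: 228

Derivation:
Op 1: register job_B */15 -> active={job_B:*/15}
Op 2: register job_A */14 -> active={job_A:*/14, job_B:*/15}
Op 3: register job_A */2 -> active={job_A:*/2, job_B:*/15}
Op 4: unregister job_A -> active={job_B:*/15}
Op 5: register job_A */13 -> active={job_A:*/13, job_B:*/15}
Op 6: unregister job_A -> active={job_B:*/15}
Op 7: register job_A */17 -> active={job_A:*/17, job_B:*/15}
Op 8: register job_A */15 -> active={job_A:*/15, job_B:*/15}
Op 9: register job_B */6 -> active={job_A:*/15, job_B:*/6}
Op 10: register job_B */6 -> active={job_A:*/15, job_B:*/6}
  job_A: interval 15, next fire after T=225 is 240
  job_B: interval 6, next fire after T=225 is 228
Earliest fire time = 228 (job job_B)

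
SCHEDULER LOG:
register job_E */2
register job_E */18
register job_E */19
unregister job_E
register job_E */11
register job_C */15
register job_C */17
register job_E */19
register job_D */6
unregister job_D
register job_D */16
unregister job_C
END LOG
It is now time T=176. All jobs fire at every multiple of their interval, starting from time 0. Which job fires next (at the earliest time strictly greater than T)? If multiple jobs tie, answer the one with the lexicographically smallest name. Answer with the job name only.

Op 1: register job_E */2 -> active={job_E:*/2}
Op 2: register job_E */18 -> active={job_E:*/18}
Op 3: register job_E */19 -> active={job_E:*/19}
Op 4: unregister job_E -> active={}
Op 5: register job_E */11 -> active={job_E:*/11}
Op 6: register job_C */15 -> active={job_C:*/15, job_E:*/11}
Op 7: register job_C */17 -> active={job_C:*/17, job_E:*/11}
Op 8: register job_E */19 -> active={job_C:*/17, job_E:*/19}
Op 9: register job_D */6 -> active={job_C:*/17, job_D:*/6, job_E:*/19}
Op 10: unregister job_D -> active={job_C:*/17, job_E:*/19}
Op 11: register job_D */16 -> active={job_C:*/17, job_D:*/16, job_E:*/19}
Op 12: unregister job_C -> active={job_D:*/16, job_E:*/19}
  job_D: interval 16, next fire after T=176 is 192
  job_E: interval 19, next fire after T=176 is 190
Earliest = 190, winner (lex tiebreak) = job_E

Answer: job_E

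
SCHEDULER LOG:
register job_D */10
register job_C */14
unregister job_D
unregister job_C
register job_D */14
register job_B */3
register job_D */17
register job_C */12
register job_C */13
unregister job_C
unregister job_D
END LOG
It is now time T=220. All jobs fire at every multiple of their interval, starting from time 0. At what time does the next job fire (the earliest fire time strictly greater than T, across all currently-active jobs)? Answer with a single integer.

Op 1: register job_D */10 -> active={job_D:*/10}
Op 2: register job_C */14 -> active={job_C:*/14, job_D:*/10}
Op 3: unregister job_D -> active={job_C:*/14}
Op 4: unregister job_C -> active={}
Op 5: register job_D */14 -> active={job_D:*/14}
Op 6: register job_B */3 -> active={job_B:*/3, job_D:*/14}
Op 7: register job_D */17 -> active={job_B:*/3, job_D:*/17}
Op 8: register job_C */12 -> active={job_B:*/3, job_C:*/12, job_D:*/17}
Op 9: register job_C */13 -> active={job_B:*/3, job_C:*/13, job_D:*/17}
Op 10: unregister job_C -> active={job_B:*/3, job_D:*/17}
Op 11: unregister job_D -> active={job_B:*/3}
  job_B: interval 3, next fire after T=220 is 222
Earliest fire time = 222 (job job_B)

Answer: 222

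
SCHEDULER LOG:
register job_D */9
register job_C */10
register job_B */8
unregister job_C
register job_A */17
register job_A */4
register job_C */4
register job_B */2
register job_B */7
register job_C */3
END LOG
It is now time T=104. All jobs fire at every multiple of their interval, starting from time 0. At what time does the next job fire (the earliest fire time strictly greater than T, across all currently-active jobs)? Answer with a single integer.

Op 1: register job_D */9 -> active={job_D:*/9}
Op 2: register job_C */10 -> active={job_C:*/10, job_D:*/9}
Op 3: register job_B */8 -> active={job_B:*/8, job_C:*/10, job_D:*/9}
Op 4: unregister job_C -> active={job_B:*/8, job_D:*/9}
Op 5: register job_A */17 -> active={job_A:*/17, job_B:*/8, job_D:*/9}
Op 6: register job_A */4 -> active={job_A:*/4, job_B:*/8, job_D:*/9}
Op 7: register job_C */4 -> active={job_A:*/4, job_B:*/8, job_C:*/4, job_D:*/9}
Op 8: register job_B */2 -> active={job_A:*/4, job_B:*/2, job_C:*/4, job_D:*/9}
Op 9: register job_B */7 -> active={job_A:*/4, job_B:*/7, job_C:*/4, job_D:*/9}
Op 10: register job_C */3 -> active={job_A:*/4, job_B:*/7, job_C:*/3, job_D:*/9}
  job_A: interval 4, next fire after T=104 is 108
  job_B: interval 7, next fire after T=104 is 105
  job_C: interval 3, next fire after T=104 is 105
  job_D: interval 9, next fire after T=104 is 108
Earliest fire time = 105 (job job_B)

Answer: 105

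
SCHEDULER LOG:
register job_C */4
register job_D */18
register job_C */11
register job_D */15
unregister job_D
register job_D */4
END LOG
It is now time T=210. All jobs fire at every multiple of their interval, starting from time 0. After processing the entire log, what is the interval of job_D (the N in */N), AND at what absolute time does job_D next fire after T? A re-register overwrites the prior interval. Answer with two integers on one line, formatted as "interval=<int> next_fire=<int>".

Answer: interval=4 next_fire=212

Derivation:
Op 1: register job_C */4 -> active={job_C:*/4}
Op 2: register job_D */18 -> active={job_C:*/4, job_D:*/18}
Op 3: register job_C */11 -> active={job_C:*/11, job_D:*/18}
Op 4: register job_D */15 -> active={job_C:*/11, job_D:*/15}
Op 5: unregister job_D -> active={job_C:*/11}
Op 6: register job_D */4 -> active={job_C:*/11, job_D:*/4}
Final interval of job_D = 4
Next fire of job_D after T=210: (210//4+1)*4 = 212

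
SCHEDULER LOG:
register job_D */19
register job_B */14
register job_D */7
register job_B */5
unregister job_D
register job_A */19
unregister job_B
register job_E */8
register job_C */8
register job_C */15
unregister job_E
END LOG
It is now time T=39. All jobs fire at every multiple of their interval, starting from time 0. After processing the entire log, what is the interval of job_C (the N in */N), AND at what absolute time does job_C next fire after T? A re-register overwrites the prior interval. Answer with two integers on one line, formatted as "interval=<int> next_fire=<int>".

Op 1: register job_D */19 -> active={job_D:*/19}
Op 2: register job_B */14 -> active={job_B:*/14, job_D:*/19}
Op 3: register job_D */7 -> active={job_B:*/14, job_D:*/7}
Op 4: register job_B */5 -> active={job_B:*/5, job_D:*/7}
Op 5: unregister job_D -> active={job_B:*/5}
Op 6: register job_A */19 -> active={job_A:*/19, job_B:*/5}
Op 7: unregister job_B -> active={job_A:*/19}
Op 8: register job_E */8 -> active={job_A:*/19, job_E:*/8}
Op 9: register job_C */8 -> active={job_A:*/19, job_C:*/8, job_E:*/8}
Op 10: register job_C */15 -> active={job_A:*/19, job_C:*/15, job_E:*/8}
Op 11: unregister job_E -> active={job_A:*/19, job_C:*/15}
Final interval of job_C = 15
Next fire of job_C after T=39: (39//15+1)*15 = 45

Answer: interval=15 next_fire=45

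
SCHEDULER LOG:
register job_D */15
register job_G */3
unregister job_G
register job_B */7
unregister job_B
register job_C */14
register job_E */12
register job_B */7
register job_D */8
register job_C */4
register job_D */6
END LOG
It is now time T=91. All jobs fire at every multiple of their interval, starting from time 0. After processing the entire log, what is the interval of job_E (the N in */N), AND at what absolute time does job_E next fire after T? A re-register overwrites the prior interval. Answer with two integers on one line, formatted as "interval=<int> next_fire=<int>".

Answer: interval=12 next_fire=96

Derivation:
Op 1: register job_D */15 -> active={job_D:*/15}
Op 2: register job_G */3 -> active={job_D:*/15, job_G:*/3}
Op 3: unregister job_G -> active={job_D:*/15}
Op 4: register job_B */7 -> active={job_B:*/7, job_D:*/15}
Op 5: unregister job_B -> active={job_D:*/15}
Op 6: register job_C */14 -> active={job_C:*/14, job_D:*/15}
Op 7: register job_E */12 -> active={job_C:*/14, job_D:*/15, job_E:*/12}
Op 8: register job_B */7 -> active={job_B:*/7, job_C:*/14, job_D:*/15, job_E:*/12}
Op 9: register job_D */8 -> active={job_B:*/7, job_C:*/14, job_D:*/8, job_E:*/12}
Op 10: register job_C */4 -> active={job_B:*/7, job_C:*/4, job_D:*/8, job_E:*/12}
Op 11: register job_D */6 -> active={job_B:*/7, job_C:*/4, job_D:*/6, job_E:*/12}
Final interval of job_E = 12
Next fire of job_E after T=91: (91//12+1)*12 = 96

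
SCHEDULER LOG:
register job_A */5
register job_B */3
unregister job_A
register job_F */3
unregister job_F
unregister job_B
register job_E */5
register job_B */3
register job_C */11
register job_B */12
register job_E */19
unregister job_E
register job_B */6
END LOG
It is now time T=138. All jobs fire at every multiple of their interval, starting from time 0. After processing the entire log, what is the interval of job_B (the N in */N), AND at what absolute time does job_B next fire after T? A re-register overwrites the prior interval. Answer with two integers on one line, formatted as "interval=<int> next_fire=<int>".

Op 1: register job_A */5 -> active={job_A:*/5}
Op 2: register job_B */3 -> active={job_A:*/5, job_B:*/3}
Op 3: unregister job_A -> active={job_B:*/3}
Op 4: register job_F */3 -> active={job_B:*/3, job_F:*/3}
Op 5: unregister job_F -> active={job_B:*/3}
Op 6: unregister job_B -> active={}
Op 7: register job_E */5 -> active={job_E:*/5}
Op 8: register job_B */3 -> active={job_B:*/3, job_E:*/5}
Op 9: register job_C */11 -> active={job_B:*/3, job_C:*/11, job_E:*/5}
Op 10: register job_B */12 -> active={job_B:*/12, job_C:*/11, job_E:*/5}
Op 11: register job_E */19 -> active={job_B:*/12, job_C:*/11, job_E:*/19}
Op 12: unregister job_E -> active={job_B:*/12, job_C:*/11}
Op 13: register job_B */6 -> active={job_B:*/6, job_C:*/11}
Final interval of job_B = 6
Next fire of job_B after T=138: (138//6+1)*6 = 144

Answer: interval=6 next_fire=144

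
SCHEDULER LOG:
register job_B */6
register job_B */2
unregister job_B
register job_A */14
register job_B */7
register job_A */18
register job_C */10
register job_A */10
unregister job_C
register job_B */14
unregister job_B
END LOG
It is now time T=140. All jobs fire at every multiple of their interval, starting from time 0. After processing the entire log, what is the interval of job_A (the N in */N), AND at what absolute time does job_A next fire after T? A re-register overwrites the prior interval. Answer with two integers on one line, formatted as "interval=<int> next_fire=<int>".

Op 1: register job_B */6 -> active={job_B:*/6}
Op 2: register job_B */2 -> active={job_B:*/2}
Op 3: unregister job_B -> active={}
Op 4: register job_A */14 -> active={job_A:*/14}
Op 5: register job_B */7 -> active={job_A:*/14, job_B:*/7}
Op 6: register job_A */18 -> active={job_A:*/18, job_B:*/7}
Op 7: register job_C */10 -> active={job_A:*/18, job_B:*/7, job_C:*/10}
Op 8: register job_A */10 -> active={job_A:*/10, job_B:*/7, job_C:*/10}
Op 9: unregister job_C -> active={job_A:*/10, job_B:*/7}
Op 10: register job_B */14 -> active={job_A:*/10, job_B:*/14}
Op 11: unregister job_B -> active={job_A:*/10}
Final interval of job_A = 10
Next fire of job_A after T=140: (140//10+1)*10 = 150

Answer: interval=10 next_fire=150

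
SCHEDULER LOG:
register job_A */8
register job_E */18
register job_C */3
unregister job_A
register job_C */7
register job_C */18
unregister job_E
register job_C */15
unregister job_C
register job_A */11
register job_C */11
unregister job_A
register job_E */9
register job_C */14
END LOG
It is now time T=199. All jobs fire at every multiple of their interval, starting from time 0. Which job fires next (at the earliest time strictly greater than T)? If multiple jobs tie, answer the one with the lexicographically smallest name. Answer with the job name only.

Answer: job_E

Derivation:
Op 1: register job_A */8 -> active={job_A:*/8}
Op 2: register job_E */18 -> active={job_A:*/8, job_E:*/18}
Op 3: register job_C */3 -> active={job_A:*/8, job_C:*/3, job_E:*/18}
Op 4: unregister job_A -> active={job_C:*/3, job_E:*/18}
Op 5: register job_C */7 -> active={job_C:*/7, job_E:*/18}
Op 6: register job_C */18 -> active={job_C:*/18, job_E:*/18}
Op 7: unregister job_E -> active={job_C:*/18}
Op 8: register job_C */15 -> active={job_C:*/15}
Op 9: unregister job_C -> active={}
Op 10: register job_A */11 -> active={job_A:*/11}
Op 11: register job_C */11 -> active={job_A:*/11, job_C:*/11}
Op 12: unregister job_A -> active={job_C:*/11}
Op 13: register job_E */9 -> active={job_C:*/11, job_E:*/9}
Op 14: register job_C */14 -> active={job_C:*/14, job_E:*/9}
  job_C: interval 14, next fire after T=199 is 210
  job_E: interval 9, next fire after T=199 is 207
Earliest = 207, winner (lex tiebreak) = job_E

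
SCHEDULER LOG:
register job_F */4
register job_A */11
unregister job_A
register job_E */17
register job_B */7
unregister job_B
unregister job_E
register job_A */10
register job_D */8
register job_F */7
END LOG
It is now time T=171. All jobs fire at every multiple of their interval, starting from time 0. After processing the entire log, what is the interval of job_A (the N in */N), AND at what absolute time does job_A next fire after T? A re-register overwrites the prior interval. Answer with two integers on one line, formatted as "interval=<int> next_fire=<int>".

Op 1: register job_F */4 -> active={job_F:*/4}
Op 2: register job_A */11 -> active={job_A:*/11, job_F:*/4}
Op 3: unregister job_A -> active={job_F:*/4}
Op 4: register job_E */17 -> active={job_E:*/17, job_F:*/4}
Op 5: register job_B */7 -> active={job_B:*/7, job_E:*/17, job_F:*/4}
Op 6: unregister job_B -> active={job_E:*/17, job_F:*/4}
Op 7: unregister job_E -> active={job_F:*/4}
Op 8: register job_A */10 -> active={job_A:*/10, job_F:*/4}
Op 9: register job_D */8 -> active={job_A:*/10, job_D:*/8, job_F:*/4}
Op 10: register job_F */7 -> active={job_A:*/10, job_D:*/8, job_F:*/7}
Final interval of job_A = 10
Next fire of job_A after T=171: (171//10+1)*10 = 180

Answer: interval=10 next_fire=180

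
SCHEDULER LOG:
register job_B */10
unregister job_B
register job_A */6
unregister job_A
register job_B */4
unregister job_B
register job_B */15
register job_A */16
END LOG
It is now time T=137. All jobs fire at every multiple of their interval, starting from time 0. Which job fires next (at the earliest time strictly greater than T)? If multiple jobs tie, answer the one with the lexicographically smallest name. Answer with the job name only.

Answer: job_A

Derivation:
Op 1: register job_B */10 -> active={job_B:*/10}
Op 2: unregister job_B -> active={}
Op 3: register job_A */6 -> active={job_A:*/6}
Op 4: unregister job_A -> active={}
Op 5: register job_B */4 -> active={job_B:*/4}
Op 6: unregister job_B -> active={}
Op 7: register job_B */15 -> active={job_B:*/15}
Op 8: register job_A */16 -> active={job_A:*/16, job_B:*/15}
  job_A: interval 16, next fire after T=137 is 144
  job_B: interval 15, next fire after T=137 is 150
Earliest = 144, winner (lex tiebreak) = job_A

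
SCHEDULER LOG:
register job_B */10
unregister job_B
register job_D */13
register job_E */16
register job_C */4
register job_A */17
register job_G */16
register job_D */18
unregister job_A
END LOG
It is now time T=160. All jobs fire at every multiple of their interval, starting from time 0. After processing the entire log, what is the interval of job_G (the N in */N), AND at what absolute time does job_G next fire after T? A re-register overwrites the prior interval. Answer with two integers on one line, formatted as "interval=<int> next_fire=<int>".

Answer: interval=16 next_fire=176

Derivation:
Op 1: register job_B */10 -> active={job_B:*/10}
Op 2: unregister job_B -> active={}
Op 3: register job_D */13 -> active={job_D:*/13}
Op 4: register job_E */16 -> active={job_D:*/13, job_E:*/16}
Op 5: register job_C */4 -> active={job_C:*/4, job_D:*/13, job_E:*/16}
Op 6: register job_A */17 -> active={job_A:*/17, job_C:*/4, job_D:*/13, job_E:*/16}
Op 7: register job_G */16 -> active={job_A:*/17, job_C:*/4, job_D:*/13, job_E:*/16, job_G:*/16}
Op 8: register job_D */18 -> active={job_A:*/17, job_C:*/4, job_D:*/18, job_E:*/16, job_G:*/16}
Op 9: unregister job_A -> active={job_C:*/4, job_D:*/18, job_E:*/16, job_G:*/16}
Final interval of job_G = 16
Next fire of job_G after T=160: (160//16+1)*16 = 176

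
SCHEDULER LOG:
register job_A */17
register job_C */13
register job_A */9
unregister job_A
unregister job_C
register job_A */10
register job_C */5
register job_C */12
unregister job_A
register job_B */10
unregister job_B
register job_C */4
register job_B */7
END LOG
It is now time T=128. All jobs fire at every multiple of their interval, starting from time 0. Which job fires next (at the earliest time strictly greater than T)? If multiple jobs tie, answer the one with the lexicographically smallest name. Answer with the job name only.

Answer: job_C

Derivation:
Op 1: register job_A */17 -> active={job_A:*/17}
Op 2: register job_C */13 -> active={job_A:*/17, job_C:*/13}
Op 3: register job_A */9 -> active={job_A:*/9, job_C:*/13}
Op 4: unregister job_A -> active={job_C:*/13}
Op 5: unregister job_C -> active={}
Op 6: register job_A */10 -> active={job_A:*/10}
Op 7: register job_C */5 -> active={job_A:*/10, job_C:*/5}
Op 8: register job_C */12 -> active={job_A:*/10, job_C:*/12}
Op 9: unregister job_A -> active={job_C:*/12}
Op 10: register job_B */10 -> active={job_B:*/10, job_C:*/12}
Op 11: unregister job_B -> active={job_C:*/12}
Op 12: register job_C */4 -> active={job_C:*/4}
Op 13: register job_B */7 -> active={job_B:*/7, job_C:*/4}
  job_B: interval 7, next fire after T=128 is 133
  job_C: interval 4, next fire after T=128 is 132
Earliest = 132, winner (lex tiebreak) = job_C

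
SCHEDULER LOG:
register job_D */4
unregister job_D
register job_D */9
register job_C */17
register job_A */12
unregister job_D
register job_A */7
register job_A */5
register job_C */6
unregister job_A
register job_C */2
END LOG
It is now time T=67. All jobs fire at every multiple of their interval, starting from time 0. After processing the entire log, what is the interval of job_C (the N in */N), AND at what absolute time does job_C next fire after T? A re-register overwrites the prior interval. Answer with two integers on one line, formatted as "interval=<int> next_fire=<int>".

Op 1: register job_D */4 -> active={job_D:*/4}
Op 2: unregister job_D -> active={}
Op 3: register job_D */9 -> active={job_D:*/9}
Op 4: register job_C */17 -> active={job_C:*/17, job_D:*/9}
Op 5: register job_A */12 -> active={job_A:*/12, job_C:*/17, job_D:*/9}
Op 6: unregister job_D -> active={job_A:*/12, job_C:*/17}
Op 7: register job_A */7 -> active={job_A:*/7, job_C:*/17}
Op 8: register job_A */5 -> active={job_A:*/5, job_C:*/17}
Op 9: register job_C */6 -> active={job_A:*/5, job_C:*/6}
Op 10: unregister job_A -> active={job_C:*/6}
Op 11: register job_C */2 -> active={job_C:*/2}
Final interval of job_C = 2
Next fire of job_C after T=67: (67//2+1)*2 = 68

Answer: interval=2 next_fire=68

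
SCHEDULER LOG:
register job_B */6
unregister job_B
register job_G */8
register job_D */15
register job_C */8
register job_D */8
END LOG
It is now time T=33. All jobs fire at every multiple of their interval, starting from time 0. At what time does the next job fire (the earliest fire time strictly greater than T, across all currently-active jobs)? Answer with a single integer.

Op 1: register job_B */6 -> active={job_B:*/6}
Op 2: unregister job_B -> active={}
Op 3: register job_G */8 -> active={job_G:*/8}
Op 4: register job_D */15 -> active={job_D:*/15, job_G:*/8}
Op 5: register job_C */8 -> active={job_C:*/8, job_D:*/15, job_G:*/8}
Op 6: register job_D */8 -> active={job_C:*/8, job_D:*/8, job_G:*/8}
  job_C: interval 8, next fire after T=33 is 40
  job_D: interval 8, next fire after T=33 is 40
  job_G: interval 8, next fire after T=33 is 40
Earliest fire time = 40 (job job_C)

Answer: 40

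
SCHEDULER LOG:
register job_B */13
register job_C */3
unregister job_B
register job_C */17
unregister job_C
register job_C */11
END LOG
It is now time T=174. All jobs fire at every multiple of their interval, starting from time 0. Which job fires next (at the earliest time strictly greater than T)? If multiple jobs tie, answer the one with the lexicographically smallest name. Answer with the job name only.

Op 1: register job_B */13 -> active={job_B:*/13}
Op 2: register job_C */3 -> active={job_B:*/13, job_C:*/3}
Op 3: unregister job_B -> active={job_C:*/3}
Op 4: register job_C */17 -> active={job_C:*/17}
Op 5: unregister job_C -> active={}
Op 6: register job_C */11 -> active={job_C:*/11}
  job_C: interval 11, next fire after T=174 is 176
Earliest = 176, winner (lex tiebreak) = job_C

Answer: job_C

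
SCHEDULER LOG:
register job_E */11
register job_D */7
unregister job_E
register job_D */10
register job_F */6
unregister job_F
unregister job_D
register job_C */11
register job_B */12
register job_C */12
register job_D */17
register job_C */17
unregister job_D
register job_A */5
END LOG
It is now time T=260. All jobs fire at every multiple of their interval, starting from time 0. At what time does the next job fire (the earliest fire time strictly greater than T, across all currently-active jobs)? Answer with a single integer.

Answer: 264

Derivation:
Op 1: register job_E */11 -> active={job_E:*/11}
Op 2: register job_D */7 -> active={job_D:*/7, job_E:*/11}
Op 3: unregister job_E -> active={job_D:*/7}
Op 4: register job_D */10 -> active={job_D:*/10}
Op 5: register job_F */6 -> active={job_D:*/10, job_F:*/6}
Op 6: unregister job_F -> active={job_D:*/10}
Op 7: unregister job_D -> active={}
Op 8: register job_C */11 -> active={job_C:*/11}
Op 9: register job_B */12 -> active={job_B:*/12, job_C:*/11}
Op 10: register job_C */12 -> active={job_B:*/12, job_C:*/12}
Op 11: register job_D */17 -> active={job_B:*/12, job_C:*/12, job_D:*/17}
Op 12: register job_C */17 -> active={job_B:*/12, job_C:*/17, job_D:*/17}
Op 13: unregister job_D -> active={job_B:*/12, job_C:*/17}
Op 14: register job_A */5 -> active={job_A:*/5, job_B:*/12, job_C:*/17}
  job_A: interval 5, next fire after T=260 is 265
  job_B: interval 12, next fire after T=260 is 264
  job_C: interval 17, next fire after T=260 is 272
Earliest fire time = 264 (job job_B)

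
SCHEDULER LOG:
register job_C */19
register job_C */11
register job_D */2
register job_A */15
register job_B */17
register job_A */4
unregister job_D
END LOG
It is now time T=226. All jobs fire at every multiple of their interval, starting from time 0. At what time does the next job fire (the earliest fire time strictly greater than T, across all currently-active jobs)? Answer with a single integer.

Answer: 228

Derivation:
Op 1: register job_C */19 -> active={job_C:*/19}
Op 2: register job_C */11 -> active={job_C:*/11}
Op 3: register job_D */2 -> active={job_C:*/11, job_D:*/2}
Op 4: register job_A */15 -> active={job_A:*/15, job_C:*/11, job_D:*/2}
Op 5: register job_B */17 -> active={job_A:*/15, job_B:*/17, job_C:*/11, job_D:*/2}
Op 6: register job_A */4 -> active={job_A:*/4, job_B:*/17, job_C:*/11, job_D:*/2}
Op 7: unregister job_D -> active={job_A:*/4, job_B:*/17, job_C:*/11}
  job_A: interval 4, next fire after T=226 is 228
  job_B: interval 17, next fire after T=226 is 238
  job_C: interval 11, next fire after T=226 is 231
Earliest fire time = 228 (job job_A)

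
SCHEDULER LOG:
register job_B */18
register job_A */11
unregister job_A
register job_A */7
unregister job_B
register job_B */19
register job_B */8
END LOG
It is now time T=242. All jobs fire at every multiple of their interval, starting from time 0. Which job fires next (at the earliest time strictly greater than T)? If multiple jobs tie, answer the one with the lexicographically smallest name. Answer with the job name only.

Answer: job_A

Derivation:
Op 1: register job_B */18 -> active={job_B:*/18}
Op 2: register job_A */11 -> active={job_A:*/11, job_B:*/18}
Op 3: unregister job_A -> active={job_B:*/18}
Op 4: register job_A */7 -> active={job_A:*/7, job_B:*/18}
Op 5: unregister job_B -> active={job_A:*/7}
Op 6: register job_B */19 -> active={job_A:*/7, job_B:*/19}
Op 7: register job_B */8 -> active={job_A:*/7, job_B:*/8}
  job_A: interval 7, next fire after T=242 is 245
  job_B: interval 8, next fire after T=242 is 248
Earliest = 245, winner (lex tiebreak) = job_A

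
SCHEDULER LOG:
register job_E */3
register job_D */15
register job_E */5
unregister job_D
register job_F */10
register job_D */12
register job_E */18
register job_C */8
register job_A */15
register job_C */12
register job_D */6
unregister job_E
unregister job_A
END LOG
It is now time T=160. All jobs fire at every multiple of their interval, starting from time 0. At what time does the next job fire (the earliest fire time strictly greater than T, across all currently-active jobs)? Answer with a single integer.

Op 1: register job_E */3 -> active={job_E:*/3}
Op 2: register job_D */15 -> active={job_D:*/15, job_E:*/3}
Op 3: register job_E */5 -> active={job_D:*/15, job_E:*/5}
Op 4: unregister job_D -> active={job_E:*/5}
Op 5: register job_F */10 -> active={job_E:*/5, job_F:*/10}
Op 6: register job_D */12 -> active={job_D:*/12, job_E:*/5, job_F:*/10}
Op 7: register job_E */18 -> active={job_D:*/12, job_E:*/18, job_F:*/10}
Op 8: register job_C */8 -> active={job_C:*/8, job_D:*/12, job_E:*/18, job_F:*/10}
Op 9: register job_A */15 -> active={job_A:*/15, job_C:*/8, job_D:*/12, job_E:*/18, job_F:*/10}
Op 10: register job_C */12 -> active={job_A:*/15, job_C:*/12, job_D:*/12, job_E:*/18, job_F:*/10}
Op 11: register job_D */6 -> active={job_A:*/15, job_C:*/12, job_D:*/6, job_E:*/18, job_F:*/10}
Op 12: unregister job_E -> active={job_A:*/15, job_C:*/12, job_D:*/6, job_F:*/10}
Op 13: unregister job_A -> active={job_C:*/12, job_D:*/6, job_F:*/10}
  job_C: interval 12, next fire after T=160 is 168
  job_D: interval 6, next fire after T=160 is 162
  job_F: interval 10, next fire after T=160 is 170
Earliest fire time = 162 (job job_D)

Answer: 162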